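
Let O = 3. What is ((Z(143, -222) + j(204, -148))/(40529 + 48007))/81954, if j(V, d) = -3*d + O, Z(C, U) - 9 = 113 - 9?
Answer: 5/64784637 ≈ 7.7179e-8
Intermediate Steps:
Z(C, U) = 113 (Z(C, U) = 9 + (113 - 9) = 9 + 104 = 113)
j(V, d) = 3 - 3*d (j(V, d) = -3*d + 3 = 3 - 3*d)
((Z(143, -222) + j(204, -148))/(40529 + 48007))/81954 = ((113 + (3 - 3*(-148)))/(40529 + 48007))/81954 = ((113 + (3 + 444))/88536)*(1/81954) = ((113 + 447)*(1/88536))*(1/81954) = (560*(1/88536))*(1/81954) = (10/1581)*(1/81954) = 5/64784637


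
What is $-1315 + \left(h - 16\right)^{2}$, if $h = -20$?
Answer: $-19$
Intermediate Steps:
$-1315 + \left(h - 16\right)^{2} = -1315 + \left(-20 - 16\right)^{2} = -1315 + \left(-36\right)^{2} = -1315 + 1296 = -19$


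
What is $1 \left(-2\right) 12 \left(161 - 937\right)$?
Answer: $18624$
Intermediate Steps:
$1 \left(-2\right) 12 \left(161 - 937\right) = \left(-2\right) 12 \left(-776\right) = \left(-24\right) \left(-776\right) = 18624$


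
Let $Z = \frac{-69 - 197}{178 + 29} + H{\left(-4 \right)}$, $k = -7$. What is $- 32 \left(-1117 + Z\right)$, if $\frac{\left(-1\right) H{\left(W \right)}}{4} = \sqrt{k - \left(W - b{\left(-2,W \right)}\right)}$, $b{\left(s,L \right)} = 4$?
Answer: $\frac{7434016}{207} \approx 35913.0$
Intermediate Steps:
$H{\left(W \right)} = - 4 \sqrt{-3 - W}$ ($H{\left(W \right)} = - 4 \sqrt{-7 - \left(-4 + W\right)} = - 4 \sqrt{-3 - W}$)
$Z = - \frac{1094}{207}$ ($Z = \frac{-69 - 197}{178 + 29} - 4 \sqrt{-3 - -4} = - \frac{266}{207} - 4 \sqrt{-3 + 4} = \left(-266\right) \frac{1}{207} - 4 \sqrt{1} = - \frac{266}{207} - 4 = - \frac{1094}{207} \approx -5.285$)
$- 32 \left(-1117 + Z\right) = - 32 \left(-1117 - \frac{1094}{207}\right) = \left(-32\right) \left(- \frac{232313}{207}\right) = \frac{7434016}{207}$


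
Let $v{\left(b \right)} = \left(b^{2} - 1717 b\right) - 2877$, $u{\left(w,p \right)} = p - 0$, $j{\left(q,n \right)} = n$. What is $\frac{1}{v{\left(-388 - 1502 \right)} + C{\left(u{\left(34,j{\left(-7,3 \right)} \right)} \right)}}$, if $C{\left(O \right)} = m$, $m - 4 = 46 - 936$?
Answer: $\frac{1}{6813467} \approx 1.4677 \cdot 10^{-7}$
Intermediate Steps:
$m = -886$ ($m = 4 + \left(46 - 936\right) = 4 - 890 = -886$)
$u{\left(w,p \right)} = p$ ($u{\left(w,p \right)} = p + 0 = p$)
$C{\left(O \right)} = -886$
$v{\left(b \right)} = -2877 + b^{2} - 1717 b$
$\frac{1}{v{\left(-388 - 1502 \right)} + C{\left(u{\left(34,j{\left(-7,3 \right)} \right)} \right)}} = \frac{1}{\left(-2877 + \left(-388 - 1502\right)^{2} - 1717 \left(-388 - 1502\right)\right) - 886} = \frac{1}{\left(-2877 + \left(-1890\right)^{2} - -3245130\right) - 886} = \frac{1}{\left(-2877 + 3572100 + 3245130\right) - 886} = \frac{1}{6814353 - 886} = \frac{1}{6813467}$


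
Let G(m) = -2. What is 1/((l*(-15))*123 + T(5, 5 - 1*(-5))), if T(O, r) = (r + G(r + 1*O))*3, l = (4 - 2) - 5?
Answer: 1/5559 ≈ 0.00017989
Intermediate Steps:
l = -3 (l = 2 - 5 = -3)
T(O, r) = -6 + 3*r (T(O, r) = (r - 2)*3 = (-2 + r)*3 = -6 + 3*r)
1/((l*(-15))*123 + T(5, 5 - 1*(-5))) = 1/(-3*(-15)*123 + (-6 + 3*(5 - 1*(-5)))) = 1/(45*123 + (-6 + 3*(5 + 5))) = 1/(5535 + (-6 + 3*10)) = 1/(5535 + (-6 + 30)) = 1/(5535 + 24) = 1/5559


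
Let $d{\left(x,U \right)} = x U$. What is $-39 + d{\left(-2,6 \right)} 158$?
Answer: $-1935$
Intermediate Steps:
$d{\left(x,U \right)} = U x$
$-39 + d{\left(-2,6 \right)} 158 = -39 + 6 \left(-2\right) 158 = -39 - 1896 = -1935$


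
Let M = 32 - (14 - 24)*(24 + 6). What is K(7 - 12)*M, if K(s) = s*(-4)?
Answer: 6640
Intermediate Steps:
K(s) = -4*s
M = 332 (M = 32 - (-10)*30 = 32 - 1*(-300) = 32 + 300 = 332)
K(7 - 12)*M = -4*(7 - 12)*332 = -4*(-5)*332 = 20*332 = 6640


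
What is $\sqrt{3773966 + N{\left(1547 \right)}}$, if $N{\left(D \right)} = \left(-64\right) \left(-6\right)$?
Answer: $5 \sqrt{150974} \approx 1942.8$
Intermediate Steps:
$N{\left(D \right)} = 384$
$\sqrt{3773966 + N{\left(1547 \right)}} = \sqrt{3773966 + 384} = \sqrt{3774350} = 5 \sqrt{150974}$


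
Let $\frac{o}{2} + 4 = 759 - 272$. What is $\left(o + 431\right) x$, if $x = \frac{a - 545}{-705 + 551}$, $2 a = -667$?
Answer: $\frac{31877}{4} \approx 7969.3$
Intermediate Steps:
$a = - \frac{667}{2}$ ($a = \frac{1}{2} \left(-667\right) = - \frac{667}{2} \approx -333.5$)
$o = 966$ ($o = -8 + 2 \left(759 - 272\right) = -8 + 2 \cdot 487 = -8 + 974 = 966$)
$x = \frac{251}{44}$ ($x = \frac{- \frac{667}{2} - 545}{-705 + 551} = - \frac{1757}{2 \left(-154\right)} = \left(- \frac{1757}{2}\right) \left(- \frac{1}{154}\right) = \frac{251}{44} \approx 5.7045$)
$\left(o + 431\right) x = \left(966 + 431\right) \frac{251}{44} = 1397 \cdot \frac{251}{44} = \frac{31877}{4}$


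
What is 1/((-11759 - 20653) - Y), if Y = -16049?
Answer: -1/16363 ≈ -6.1114e-5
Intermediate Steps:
1/((-11759 - 20653) - Y) = 1/((-11759 - 20653) - 1*(-16049)) = 1/(-32412 + 16049) = 1/(-16363) = -1/16363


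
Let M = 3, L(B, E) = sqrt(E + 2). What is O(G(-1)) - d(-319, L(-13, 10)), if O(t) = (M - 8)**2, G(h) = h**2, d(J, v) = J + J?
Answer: 663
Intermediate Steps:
L(B, E) = sqrt(2 + E)
d(J, v) = 2*J
O(t) = 25 (O(t) = (3 - 8)**2 = (-5)**2 = 25)
O(G(-1)) - d(-319, L(-13, 10)) = 25 - 2*(-319) = 25 - 1*(-638) = 25 + 638 = 663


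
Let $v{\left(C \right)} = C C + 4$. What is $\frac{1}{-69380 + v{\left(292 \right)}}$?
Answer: $\frac{1}{15888} \approx 6.2941 \cdot 10^{-5}$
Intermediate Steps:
$v{\left(C \right)} = 4 + C^{2}$ ($v{\left(C \right)} = C^{2} + 4 = 4 + C^{2}$)
$\frac{1}{-69380 + v{\left(292 \right)}} = \frac{1}{-69380 + \left(4 + 292^{2}\right)} = \frac{1}{-69380 + \left(4 + 85264\right)} = \frac{1}{-69380 + 85268} = \frac{1}{15888}$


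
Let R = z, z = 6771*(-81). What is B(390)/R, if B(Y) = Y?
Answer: -130/182817 ≈ -0.00071109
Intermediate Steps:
z = -548451
R = -548451
B(390)/R = 390/(-548451) = 390*(-1/548451) = -130/182817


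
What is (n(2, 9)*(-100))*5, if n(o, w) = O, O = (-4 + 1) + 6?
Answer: -1500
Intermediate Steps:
O = 3 (O = -3 + 6 = 3)
n(o, w) = 3
(n(2, 9)*(-100))*5 = (3*(-100))*5 = -300*5 = -1500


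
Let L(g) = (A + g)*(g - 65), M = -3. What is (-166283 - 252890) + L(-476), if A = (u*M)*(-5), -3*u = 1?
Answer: -158952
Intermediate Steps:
u = -⅓ (u = -⅓*1 = -⅓ ≈ -0.33333)
A = -5 (A = -⅓*(-3)*(-5) = 1*(-5) = -5)
L(g) = (-65 + g)*(-5 + g) (L(g) = (-5 + g)*(g - 65) = (-5 + g)*(-65 + g) = (-65 + g)*(-5 + g))
(-166283 - 252890) + L(-476) = (-166283 - 252890) + (325 + (-476)² - 70*(-476)) = -419173 + (325 + 226576 + 33320) = -419173 + 260221 = -158952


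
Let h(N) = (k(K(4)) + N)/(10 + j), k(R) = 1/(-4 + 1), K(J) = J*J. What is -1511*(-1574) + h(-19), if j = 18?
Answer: 99889159/42 ≈ 2.3783e+6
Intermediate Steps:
K(J) = J²
k(R) = -⅓ (k(R) = 1/(-3) = -⅓)
h(N) = -1/84 + N/28 (h(N) = (-⅓ + N)/(10 + 18) = (-⅓ + N)/28 = (-⅓ + N)*(1/28) = -1/84 + N/28)
-1511*(-1574) + h(-19) = -1511*(-1574) + (-1/84 + (1/28)*(-19)) = 2378314 + (-1/84 - 19/28) = 2378314 - 29/42 = 99889159/42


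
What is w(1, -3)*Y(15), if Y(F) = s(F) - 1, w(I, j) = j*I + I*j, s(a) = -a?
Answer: 96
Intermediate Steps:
w(I, j) = 2*I*j (w(I, j) = I*j + I*j = 2*I*j)
Y(F) = -1 - F (Y(F) = -F - 1 = -1 - F)
w(1, -3)*Y(15) = (2*1*(-3))*(-1 - 1*15) = -6*(-1 - 15) = -6*(-16) = 96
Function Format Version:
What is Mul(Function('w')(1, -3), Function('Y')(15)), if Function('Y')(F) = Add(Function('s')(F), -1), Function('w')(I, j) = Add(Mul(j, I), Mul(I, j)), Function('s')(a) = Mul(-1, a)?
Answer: 96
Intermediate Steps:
Function('w')(I, j) = Mul(2, I, j) (Function('w')(I, j) = Add(Mul(I, j), Mul(I, j)) = Mul(2, I, j))
Function('Y')(F) = Add(-1, Mul(-1, F)) (Function('Y')(F) = Add(Mul(-1, F), -1) = Add(-1, Mul(-1, F)))
Mul(Function('w')(1, -3), Function('Y')(15)) = Mul(Mul(2, 1, -3), Add(-1, Mul(-1, 15))) = Mul(-6, Add(-1, -15)) = Mul(-6, -16) = 96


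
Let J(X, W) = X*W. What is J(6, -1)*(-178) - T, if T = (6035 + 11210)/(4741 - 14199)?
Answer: 10118389/9458 ≈ 1069.8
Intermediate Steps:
J(X, W) = W*X
T = -17245/9458 (T = 17245/(-9458) = 17245*(-1/9458) = -17245/9458 ≈ -1.8233)
J(6, -1)*(-178) - T = -1*6*(-178) - 1*(-17245/9458) = -6*(-178) + 17245/9458 = 1068 + 17245/9458 = 10118389/9458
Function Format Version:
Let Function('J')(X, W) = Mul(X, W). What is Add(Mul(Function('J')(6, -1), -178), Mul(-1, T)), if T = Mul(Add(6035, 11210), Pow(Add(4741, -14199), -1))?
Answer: Rational(10118389, 9458) ≈ 1069.8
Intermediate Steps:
Function('J')(X, W) = Mul(W, X)
T = Rational(-17245, 9458) (T = Mul(17245, Pow(-9458, -1)) = Mul(17245, Rational(-1, 9458)) = Rational(-17245, 9458) ≈ -1.8233)
Add(Mul(Function('J')(6, -1), -178), Mul(-1, T)) = Add(Mul(Mul(-1, 6), -178), Mul(-1, Rational(-17245, 9458))) = Add(Mul(-6, -178), Rational(17245, 9458)) = Add(1068, Rational(17245, 9458)) = Rational(10118389, 9458)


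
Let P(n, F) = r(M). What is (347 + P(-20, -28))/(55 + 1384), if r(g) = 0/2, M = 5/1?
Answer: 347/1439 ≈ 0.24114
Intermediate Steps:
M = 5 (M = 5*1 = 5)
r(g) = 0 (r(g) = 0*(1/2) = 0)
P(n, F) = 0
(347 + P(-20, -28))/(55 + 1384) = (347 + 0)/(55 + 1384) = 347/1439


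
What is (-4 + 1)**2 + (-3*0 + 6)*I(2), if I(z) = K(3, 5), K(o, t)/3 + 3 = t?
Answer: 45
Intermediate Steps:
K(o, t) = -9 + 3*t
I(z) = 6 (I(z) = -9 + 3*5 = -9 + 15 = 6)
(-4 + 1)**2 + (-3*0 + 6)*I(2) = (-4 + 1)**2 + (-3*0 + 6)*6 = (-3)**2 + (0 + 6)*6 = 9 + 6*6 = 9 + 36 = 45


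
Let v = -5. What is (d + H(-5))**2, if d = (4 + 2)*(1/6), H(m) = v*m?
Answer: 676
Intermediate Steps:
H(m) = -5*m
d = 1 (d = 6*(1*(1/6)) = 6*(1/6) = 1)
(d + H(-5))**2 = (1 - 5*(-5))**2 = (1 + 25)**2 = 26**2 = 676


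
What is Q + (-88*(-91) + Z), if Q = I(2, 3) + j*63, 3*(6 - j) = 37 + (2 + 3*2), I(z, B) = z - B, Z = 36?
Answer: 7476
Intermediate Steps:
j = -9 (j = 6 - (37 + (2 + 3*2))/3 = 6 - (37 + (2 + 6))/3 = 6 - (37 + 8)/3 = 6 - 1/3*45 = 6 - 15 = -9)
Q = -568 (Q = (2 - 1*3) - 9*63 = (2 - 3) - 567 = -1 - 567 = -568)
Q + (-88*(-91) + Z) = -568 + (-88*(-91) + 36) = -568 + (8008 + 36) = -568 + 8044 = 7476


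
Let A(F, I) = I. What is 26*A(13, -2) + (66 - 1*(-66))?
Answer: 80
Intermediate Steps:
26*A(13, -2) + (66 - 1*(-66)) = 26*(-2) + (66 - 1*(-66)) = -52 + (66 + 66) = -52 + 132 = 80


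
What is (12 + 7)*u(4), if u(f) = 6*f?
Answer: 456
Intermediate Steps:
(12 + 7)*u(4) = (12 + 7)*(6*4) = 19*24 = 456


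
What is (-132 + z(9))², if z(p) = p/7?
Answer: 837225/49 ≈ 17086.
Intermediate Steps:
z(p) = p/7 (z(p) = p*(⅐) = p/7)
(-132 + z(9))² = (-132 + (⅐)*9)² = (-132 + 9/7)² = (-915/7)² = 837225/49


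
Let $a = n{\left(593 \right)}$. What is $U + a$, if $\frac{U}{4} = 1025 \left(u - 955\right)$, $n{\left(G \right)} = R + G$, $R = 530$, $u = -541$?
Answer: $-6132477$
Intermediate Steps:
$n{\left(G \right)} = 530 + G$
$a = 1123$ ($a = 530 + 593 = 1123$)
$U = -6133600$ ($U = 4 \cdot 1025 \left(-541 - 955\right) = 4 \cdot 1025 \left(-1496\right) = 4 \left(-1533400\right) = -6133600$)
$U + a = -6133600 + 1123 = -6132477$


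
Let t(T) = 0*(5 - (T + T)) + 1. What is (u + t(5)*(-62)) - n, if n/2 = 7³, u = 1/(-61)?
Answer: -45629/61 ≈ -748.02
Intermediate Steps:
t(T) = 1 (t(T) = 0*(5 - 2*T) + 1 = 0 + 1 = 1)
u = -1/61 ≈ -0.016393
n = 686 (n = 2*7³ = 2*343 = 686)
(u + t(5)*(-62)) - n = (-1/61 + 1*(-62)) - 1*686 = (-1/61 - 62) - 686 = -3783/61 - 686 = -45629/61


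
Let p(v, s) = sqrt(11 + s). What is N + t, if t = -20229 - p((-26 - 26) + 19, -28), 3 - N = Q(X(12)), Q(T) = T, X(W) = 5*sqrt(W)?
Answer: -20226 - 10*sqrt(3) - I*sqrt(17) ≈ -20243.0 - 4.1231*I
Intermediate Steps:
N = 3 - 10*sqrt(3) (N = 3 - 5*sqrt(12) = 3 - 5*2*sqrt(3) = 3 - 10*sqrt(3) ≈ -14.321)
t = -20229 - I*sqrt(17) (t = -20229 - sqrt(11 - 28) = -20229 - sqrt(-17) = -20229 - I*sqrt(17) ≈ -20229.0 - 4.1231*I)
N + t = (3 - 10*sqrt(3)) + (-20229 - I*sqrt(17)) = -20226 - 10*sqrt(3) - I*sqrt(17)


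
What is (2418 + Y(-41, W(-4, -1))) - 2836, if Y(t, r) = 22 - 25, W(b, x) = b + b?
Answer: -421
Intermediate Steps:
W(b, x) = 2*b
Y(t, r) = -3
(2418 + Y(-41, W(-4, -1))) - 2836 = (2418 - 3) - 2836 = 2415 - 2836 = -421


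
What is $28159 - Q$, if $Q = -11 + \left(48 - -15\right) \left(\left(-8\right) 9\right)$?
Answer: $32706$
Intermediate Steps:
$Q = -4547$ ($Q = -11 + \left(48 + 15\right) \left(-72\right) = -11 + 63 \left(-72\right) = -11 - 4536 = -4547$)
$28159 - Q = 28159 - -4547 = 28159 + 4547 = 32706$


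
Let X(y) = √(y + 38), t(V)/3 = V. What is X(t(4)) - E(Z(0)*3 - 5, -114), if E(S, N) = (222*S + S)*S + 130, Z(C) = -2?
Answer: -27113 + 5*√2 ≈ -27106.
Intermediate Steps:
t(V) = 3*V
X(y) = √(38 + y)
E(S, N) = 130 + 223*S² (E(S, N) = (223*S)*S + 130 = 223*S² + 130 = 130 + 223*S²)
X(t(4)) - E(Z(0)*3 - 5, -114) = √(38 + 3*4) - (130 + 223*(-2*3 - 5)²) = √(38 + 12) - (130 + 223*(-6 - 5)²) = √50 - (130 + 223*(-11)²) = 5*√2 - (130 + 223*121) = 5*√2 - (130 + 26983) = 5*√2 - 1*27113 = 5*√2 - 27113 = -27113 + 5*√2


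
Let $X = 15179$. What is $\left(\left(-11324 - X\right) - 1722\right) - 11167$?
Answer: $-39392$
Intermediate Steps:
$\left(\left(-11324 - X\right) - 1722\right) - 11167 = \left(\left(-11324 - 15179\right) - 1722\right) - 11167 = \left(-26503 - 1722\right) - 11167 = -28225 - 11167 = -39392$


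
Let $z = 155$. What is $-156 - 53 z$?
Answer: $-8371$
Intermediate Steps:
$-156 - 53 z = -156 - 8215 = -8371$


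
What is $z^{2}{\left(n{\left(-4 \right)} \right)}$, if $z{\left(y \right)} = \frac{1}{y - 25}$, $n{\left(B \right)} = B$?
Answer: $\frac{1}{841} \approx 0.0011891$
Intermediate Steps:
$z{\left(y \right)} = \frac{1}{-25 + y}$
$z^{2}{\left(n{\left(-4 \right)} \right)} = \left(\frac{1}{-25 - 4}\right)^{2} = \left(\frac{1}{-29}\right)^{2} = \left(- \frac{1}{29}\right)^{2} = \frac{1}{841}$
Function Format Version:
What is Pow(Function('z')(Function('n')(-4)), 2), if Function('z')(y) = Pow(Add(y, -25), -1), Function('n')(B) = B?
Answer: Rational(1, 841) ≈ 0.0011891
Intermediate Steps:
Function('z')(y) = Pow(Add(-25, y), -1)
Pow(Function('z')(Function('n')(-4)), 2) = Pow(Pow(Add(-25, -4), -1), 2) = Pow(Pow(-29, -1), 2) = Pow(Rational(-1, 29), 2) = Rational(1, 841)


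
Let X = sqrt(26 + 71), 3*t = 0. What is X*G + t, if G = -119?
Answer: -119*sqrt(97) ≈ -1172.0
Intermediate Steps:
t = 0 (t = (1/3)*0 = 0)
X = sqrt(97) ≈ 9.8489
X*G + t = sqrt(97)*(-119) + 0 = -119*sqrt(97) + 0 = -119*sqrt(97)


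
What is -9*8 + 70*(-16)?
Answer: -1192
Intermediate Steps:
-9*8 + 70*(-16) = -72 - 1120 = -1192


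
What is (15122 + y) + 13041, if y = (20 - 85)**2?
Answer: 32388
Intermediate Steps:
y = 4225 (y = (-65)**2 = 4225)
(15122 + y) + 13041 = (15122 + 4225) + 13041 = 19347 + 13041 = 32388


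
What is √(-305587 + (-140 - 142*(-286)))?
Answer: I*√265115 ≈ 514.89*I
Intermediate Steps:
√(-305587 + (-140 - 142*(-286))) = √(-305587 + (-140 + 40612)) = √(-305587 + 40472) = √(-265115) = I*√265115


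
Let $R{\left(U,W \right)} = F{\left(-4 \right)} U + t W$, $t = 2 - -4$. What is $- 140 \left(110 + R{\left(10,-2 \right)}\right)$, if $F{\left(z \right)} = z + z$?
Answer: $-2520$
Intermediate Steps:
$t = 6$ ($t = 2 + 4 = 6$)
$F{\left(z \right)} = 2 z$
$R{\left(U,W \right)} = - 8 U + 6 W$ ($R{\left(U,W \right)} = 2 \left(-4\right) U + 6 W = - 8 U + 6 W$)
$- 140 \left(110 + R{\left(10,-2 \right)}\right) = - 140 \left(110 + \left(\left(-8\right) 10 + 6 \left(-2\right)\right)\right) = - 140 \left(110 - 92\right) = - 140 \cdot 18 = \left(-1\right) 2520 = -2520$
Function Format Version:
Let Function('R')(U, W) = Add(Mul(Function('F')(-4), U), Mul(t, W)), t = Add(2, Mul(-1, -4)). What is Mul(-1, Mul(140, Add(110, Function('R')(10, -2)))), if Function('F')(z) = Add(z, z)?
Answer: -2520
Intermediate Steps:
t = 6 (t = Add(2, 4) = 6)
Function('F')(z) = Mul(2, z)
Function('R')(U, W) = Add(Mul(-8, U), Mul(6, W)) (Function('R')(U, W) = Add(Mul(Mul(2, -4), U), Mul(6, W)) = Add(Mul(-8, U), Mul(6, W)))
Mul(-1, Mul(140, Add(110, Function('R')(10, -2)))) = Mul(-1, Mul(140, Add(110, Add(Mul(-8, 10), Mul(6, -2))))) = Mul(-1, Mul(140, Add(110, Add(-80, -12)))) = Mul(-1, Mul(140, Add(110, -92))) = Mul(-1, Mul(140, 18)) = Mul(-1, 2520) = -2520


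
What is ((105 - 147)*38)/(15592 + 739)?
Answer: -228/2333 ≈ -0.097728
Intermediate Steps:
((105 - 147)*38)/(15592 + 739) = -42*38/16331 = -1596*1/16331 = -228/2333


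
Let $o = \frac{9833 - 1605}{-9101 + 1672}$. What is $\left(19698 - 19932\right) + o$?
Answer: $- \frac{102742}{437} \approx -235.11$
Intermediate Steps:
$o = - \frac{484}{437}$ ($o = \frac{8228}{-7429} = 8228 \left(- \frac{1}{7429}\right) = - \frac{484}{437} \approx -1.1076$)
$\left(19698 - 19932\right) + o = \left(19698 - 19932\right) - \frac{484}{437} = -234 - \frac{484}{437} = - \frac{102742}{437}$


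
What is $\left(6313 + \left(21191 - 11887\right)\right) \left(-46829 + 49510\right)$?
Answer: $41869177$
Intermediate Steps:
$\left(6313 + \left(21191 - 11887\right)\right) \left(-46829 + 49510\right) = \left(6313 + \left(21191 - 11887\right)\right) 2681 = \left(6313 + 9304\right) 2681 = 15617 \cdot 2681 = 41869177$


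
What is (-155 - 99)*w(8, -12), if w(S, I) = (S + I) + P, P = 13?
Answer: -2286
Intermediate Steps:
w(S, I) = 13 + I + S (w(S, I) = (S + I) + 13 = (I + S) + 13 = 13 + I + S)
(-155 - 99)*w(8, -12) = (-155 - 99)*(13 - 12 + 8) = -254*9 = -2286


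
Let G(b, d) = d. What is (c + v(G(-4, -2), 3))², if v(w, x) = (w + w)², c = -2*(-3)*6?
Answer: 2704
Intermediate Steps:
c = 36 (c = 6*6 = 36)
v(w, x) = 4*w² (v(w, x) = (2*w)² = 4*w²)
(c + v(G(-4, -2), 3))² = (36 + 4*(-2)²)² = (36 + 4*4)² = (36 + 16)² = 52² = 2704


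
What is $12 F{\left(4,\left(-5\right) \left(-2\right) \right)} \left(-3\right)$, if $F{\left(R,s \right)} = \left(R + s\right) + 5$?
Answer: $-684$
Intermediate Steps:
$F{\left(R,s \right)} = 5 + R + s$
$12 F{\left(4,\left(-5\right) \left(-2\right) \right)} \left(-3\right) = 12 \left(5 + 4 - -10\right) \left(-3\right) = 12 \left(5 + 4 + 10\right) \left(-3\right) = 12 \cdot 19 \left(-3\right) = 228 \left(-3\right) = -684$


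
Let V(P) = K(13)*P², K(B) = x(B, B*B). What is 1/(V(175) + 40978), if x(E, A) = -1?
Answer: 1/10353 ≈ 9.6590e-5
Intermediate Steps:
K(B) = -1
V(P) = -P²
1/(V(175) + 40978) = 1/(-1*175² + 40978) = 1/(-1*30625 + 40978) = 1/(-30625 + 40978) = 1/10353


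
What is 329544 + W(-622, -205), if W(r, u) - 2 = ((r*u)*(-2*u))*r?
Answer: -32517270654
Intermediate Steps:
W(r, u) = 2 - 2*r²*u² (W(r, u) = 2 + ((r*u)*(-2*u))*r = 2 + (-2*r*u²)*r = 2 - 2*r²*u²)
329544 + W(-622, -205) = 329544 + (2 - 2*(-622)²*(-205)²) = 329544 + (2 - 2*386884*42025) = 329544 + (2 - 32517600200) = 329544 - 32517600198 = -32517270654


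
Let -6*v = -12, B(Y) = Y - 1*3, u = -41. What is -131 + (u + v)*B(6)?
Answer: -248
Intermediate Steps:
B(Y) = -3 + Y (B(Y) = Y - 3 = -3 + Y)
v = 2 (v = -1/6*(-12) = 2)
-131 + (u + v)*B(6) = -131 + (-41 + 2)*(-3 + 6) = -131 - 39*3 = -131 - 117 = -248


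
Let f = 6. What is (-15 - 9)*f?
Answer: -144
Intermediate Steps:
(-15 - 9)*f = (-15 - 9)*6 = -24*6 = -144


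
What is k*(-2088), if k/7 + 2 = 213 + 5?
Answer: -3157056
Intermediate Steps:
k = 1512 (k = -14 + 7*(213 + 5) = -14 + 7*218 = -14 + 1526 = 1512)
k*(-2088) = 1512*(-2088) = -3157056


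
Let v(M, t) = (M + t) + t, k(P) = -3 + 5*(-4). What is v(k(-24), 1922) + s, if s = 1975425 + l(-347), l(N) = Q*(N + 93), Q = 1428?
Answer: 1616534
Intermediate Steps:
k(P) = -23 (k(P) = -3 - 20 = -23)
v(M, t) = M + 2*t
l(N) = 132804 + 1428*N (l(N) = 1428*(N + 93) = 1428*(93 + N) = 132804 + 1428*N)
s = 1612713 (s = 1975425 + (132804 + 1428*(-347)) = 1975425 + (132804 - 495516) = 1975425 - 362712 = 1612713)
v(k(-24), 1922) + s = (-23 + 2*1922) + 1612713 = (-23 + 3844) + 1612713 = 3821 + 1612713 = 1616534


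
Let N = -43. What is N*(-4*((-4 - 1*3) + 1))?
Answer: -1032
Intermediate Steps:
N*(-4*((-4 - 1*3) + 1)) = -(-172)*((-4 - 1*3) + 1) = -(-172)*((-4 - 3) + 1) = -(-172)*(-7 + 1) = -(-172)*(-6) = -43*24 = -1032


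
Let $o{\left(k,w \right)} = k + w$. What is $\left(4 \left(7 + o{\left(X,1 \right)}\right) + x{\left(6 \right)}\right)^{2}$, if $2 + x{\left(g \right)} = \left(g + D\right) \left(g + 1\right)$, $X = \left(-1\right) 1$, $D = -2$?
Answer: $2916$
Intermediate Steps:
$X = -1$
$x{\left(g \right)} = -2 + \left(1 + g\right) \left(-2 + g\right)$ ($x{\left(g \right)} = -2 + \left(g - 2\right) \left(g + 1\right) = -2 + \left(-2 + g\right) \left(1 + g\right) = -2 + \left(1 + g\right) \left(-2 + g\right)$)
$\left(4 \left(7 + o{\left(X,1 \right)}\right) + x{\left(6 \right)}\right)^{2} = \left(4 \left(7 + \left(-1 + 1\right)\right) - \left(10 - 36\right)\right)^{2} = \left(4 \left(7 + 0\right) - -26\right)^{2} = \left(4 \cdot 7 + 26\right)^{2} = \left(28 + 26\right)^{2} = 54^{2} = 2916$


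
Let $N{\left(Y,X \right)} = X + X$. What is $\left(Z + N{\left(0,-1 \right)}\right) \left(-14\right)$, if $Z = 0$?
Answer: $28$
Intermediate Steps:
$N{\left(Y,X \right)} = 2 X$
$\left(Z + N{\left(0,-1 \right)}\right) \left(-14\right) = \left(0 + 2 \left(-1\right)\right) \left(-14\right) = \left(0 - 2\right) \left(-14\right) = \left(-2\right) \left(-14\right) = 28$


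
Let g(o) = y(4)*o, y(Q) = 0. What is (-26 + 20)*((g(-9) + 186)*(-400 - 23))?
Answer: 472068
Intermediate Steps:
g(o) = 0 (g(o) = 0*o = 0)
(-26 + 20)*((g(-9) + 186)*(-400 - 23)) = (-26 + 20)*((0 + 186)*(-400 - 23)) = -1116*(-423) = -6*(-78678) = 472068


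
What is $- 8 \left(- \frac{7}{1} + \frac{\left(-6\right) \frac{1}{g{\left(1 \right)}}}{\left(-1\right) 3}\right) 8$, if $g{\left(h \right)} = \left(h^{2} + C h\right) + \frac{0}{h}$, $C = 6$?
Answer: $\frac{3008}{7} \approx 429.71$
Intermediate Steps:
$g{\left(h \right)} = h^{2} + 6 h$ ($g{\left(h \right)} = \left(h^{2} + 6 h\right) + \frac{0}{h} = \left(h^{2} + 6 h\right) + 0 = h^{2} + 6 h$)
$- 8 \left(- \frac{7}{1} + \frac{\left(-6\right) \frac{1}{g{\left(1 \right)}}}{\left(-1\right) 3}\right) 8 = - 8 \left(- \frac{7}{1} + \frac{\left(-6\right) \frac{1}{1 \left(6 + 1\right)}}{\left(-1\right) 3}\right) 8 = - 8 \left(\left(-7\right) 1 + \frac{\left(-6\right) \frac{1}{1 \cdot 7}}{-3}\right) 8 = - 8 \left(-7 + - \frac{6}{7} \left(- \frac{1}{3}\right)\right) 8 = - 8 \left(-7 + \left(-6\right) \frac{1}{7} \left(- \frac{1}{3}\right)\right) 8 = - 8 \left(-7 - - \frac{2}{7}\right) 8 = - 8 \left(-7 + \frac{2}{7}\right) 8 = \left(-8\right) \left(- \frac{47}{7}\right) 8 = \frac{376}{7} \cdot 8 = \frac{3008}{7}$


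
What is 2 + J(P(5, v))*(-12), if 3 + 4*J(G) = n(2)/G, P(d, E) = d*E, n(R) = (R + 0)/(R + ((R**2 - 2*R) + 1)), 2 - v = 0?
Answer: 54/5 ≈ 10.800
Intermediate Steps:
v = 2 (v = 2 - 1*0 = 2 + 0 = 2)
n(R) = R/(1 + R**2 - R) (n(R) = R/(R + (1 + R**2 - 2*R)) = R/(1 + R**2 - R))
P(d, E) = E*d
J(G) = -3/4 + 1/(6*G) (J(G) = -3/4 + ((2/(1 + 2**2 - 1*2))/G)/4 = -3/4 + ((2/(1 + 4 - 2))/G)/4 = -3/4 + ((2/3)/G)/4 = -3/4 + ((2*(1/3))/G)/4 = -3/4 + (2/(3*G))/4 = -3/4 + 1/(6*G))
2 + J(P(5, v))*(-12) = 2 + ((2 - 18*5)/(12*((2*5))))*(-12) = 2 + ((1/12)*(2 - 9*10)/10)*(-12) = 2 + ((1/12)*(1/10)*(2 - 90))*(-12) = 2 + ((1/12)*(1/10)*(-88))*(-12) = 2 - 11/15*(-12) = 2 + 44/5 = 54/5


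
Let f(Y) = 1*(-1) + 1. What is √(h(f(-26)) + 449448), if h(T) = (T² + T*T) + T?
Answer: 2*√112362 ≈ 670.41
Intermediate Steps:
f(Y) = 0 (f(Y) = -1 + 1 = 0)
h(T) = T + 2*T² (h(T) = (T² + T²) + T = 2*T² + T = T + 2*T²)
√(h(f(-26)) + 449448) = √(0*(1 + 2*0) + 449448) = √(0*(1 + 0) + 449448) = √(0*1 + 449448) = √(0 + 449448) = √449448 = 2*√112362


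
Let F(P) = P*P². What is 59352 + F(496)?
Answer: 122083288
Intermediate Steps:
F(P) = P³
59352 + F(496) = 59352 + 496³ = 59352 + 122023936 = 122083288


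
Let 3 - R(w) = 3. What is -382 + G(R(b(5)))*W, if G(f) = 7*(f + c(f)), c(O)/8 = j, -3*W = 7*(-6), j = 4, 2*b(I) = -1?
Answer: 2754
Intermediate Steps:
b(I) = -½ (b(I) = (½)*(-1) = -½)
R(w) = 0 (R(w) = 3 - 1*3 = 3 - 3 = 0)
W = 14 (W = -7*(-6)/3 = -⅓*(-42) = 14)
c(O) = 32 (c(O) = 8*4 = 32)
G(f) = 224 + 7*f (G(f) = 7*(f + 32) = 7*(32 + f) = 224 + 7*f)
-382 + G(R(b(5)))*W = -382 + (224 + 7*0)*14 = -382 + (224 + 0)*14 = -382 + 224*14 = -382 + 3136 = 2754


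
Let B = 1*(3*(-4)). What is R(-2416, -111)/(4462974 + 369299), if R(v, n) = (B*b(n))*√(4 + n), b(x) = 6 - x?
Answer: -1404*I*√107/4832273 ≈ -0.0030054*I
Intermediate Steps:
B = -12 (B = 1*(-12) = -12)
R(v, n) = √(4 + n)*(-72 + 12*n) (R(v, n) = (-12*(6 - n))*√(4 + n) = (-72 + 12*n)*√(4 + n) = √(4 + n)*(-72 + 12*n))
R(-2416, -111)/(4462974 + 369299) = (12*√(4 - 111)*(-6 - 111))/(4462974 + 369299) = (12*√(-107)*(-117))/4832273 = (12*(I*√107)*(-117))*(1/4832273) = -1404*I*√107*(1/4832273) = -1404*I*√107/4832273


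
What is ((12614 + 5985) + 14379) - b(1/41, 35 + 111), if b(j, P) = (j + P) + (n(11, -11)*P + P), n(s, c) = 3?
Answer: 1322167/41 ≈ 32248.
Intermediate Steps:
b(j, P) = j + 5*P (b(j, P) = (j + P) + (3*P + P) = (P + j) + 4*P = j + 5*P)
((12614 + 5985) + 14379) - b(1/41, 35 + 111) = ((12614 + 5985) + 14379) - (1/41 + 5*(35 + 111)) = (18599 + 14379) - (1/41 + 5*146) = 32978 - (1/41 + 730) = 32978 - 1*29931/41 = 32978 - 29931/41 = 1322167/41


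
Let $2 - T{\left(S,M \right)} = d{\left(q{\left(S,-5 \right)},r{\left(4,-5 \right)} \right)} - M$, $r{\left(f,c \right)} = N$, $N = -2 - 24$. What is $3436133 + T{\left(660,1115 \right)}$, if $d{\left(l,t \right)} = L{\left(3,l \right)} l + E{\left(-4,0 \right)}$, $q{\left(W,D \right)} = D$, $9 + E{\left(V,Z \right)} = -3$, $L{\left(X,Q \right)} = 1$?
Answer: $3437267$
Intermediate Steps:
$E{\left(V,Z \right)} = -12$ ($E{\left(V,Z \right)} = -9 - 3 = -12$)
$N = -26$ ($N = -2 - 24 = -26$)
$r{\left(f,c \right)} = -26$
$d{\left(l,t \right)} = -12 + l$ ($d{\left(l,t \right)} = 1 l - 12 = l - 12 = -12 + l$)
$T{\left(S,M \right)} = 19 + M$ ($T{\left(S,M \right)} = 2 - \left(\left(-12 - 5\right) - M\right) = 2 - \left(-17 - M\right) = 2 + \left(17 + M\right) = 19 + M$)
$3436133 + T{\left(660,1115 \right)} = 3436133 + \left(19 + 1115\right) = 3436133 + 1134 = 3437267$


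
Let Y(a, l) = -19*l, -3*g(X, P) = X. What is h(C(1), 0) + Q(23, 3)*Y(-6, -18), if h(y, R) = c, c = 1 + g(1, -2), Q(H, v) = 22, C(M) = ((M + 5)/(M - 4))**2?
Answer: 22574/3 ≈ 7524.7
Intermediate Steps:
g(X, P) = -X/3
C(M) = (5 + M)**2/(-4 + M)**2 (C(M) = ((5 + M)/(-4 + M))**2 = (5 + M)**2/(-4 + M)**2)
c = 2/3 (c = 1 - 1/3*1 = 1 - 1/3 = 2/3 ≈ 0.66667)
h(y, R) = 2/3
h(C(1), 0) + Q(23, 3)*Y(-6, -18) = 2/3 + 22*(-19*(-18)) = 2/3 + 22*342 = 2/3 + 7524 = 22574/3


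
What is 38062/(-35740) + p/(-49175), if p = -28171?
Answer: -86486731/175751450 ≈ -0.49210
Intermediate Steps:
38062/(-35740) + p/(-49175) = 38062/(-35740) - 28171/(-49175) = 38062*(-1/35740) - 28171*(-1/49175) = -19031/17870 + 28171/49175 = -86486731/175751450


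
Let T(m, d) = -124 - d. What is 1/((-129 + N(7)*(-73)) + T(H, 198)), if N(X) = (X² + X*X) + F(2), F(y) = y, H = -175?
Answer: -1/7751 ≈ -0.00012902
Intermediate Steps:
N(X) = 2 + 2*X² (N(X) = (X² + X*X) + 2 = (X² + X²) + 2 = 2*X² + 2 = 2 + 2*X²)
1/((-129 + N(7)*(-73)) + T(H, 198)) = 1/((-129 + (2 + 2*7²)*(-73)) + (-124 - 1*198)) = 1/((-129 + (2 + 2*49)*(-73)) + (-124 - 198)) = 1/((-129 + (2 + 98)*(-73)) - 322) = 1/((-129 + 100*(-73)) - 322) = 1/((-129 - 7300) - 322) = 1/(-7429 - 322) = 1/(-7751) = -1/7751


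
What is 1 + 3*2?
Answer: 7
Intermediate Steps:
1 + 3*2 = 1 + 6 = 7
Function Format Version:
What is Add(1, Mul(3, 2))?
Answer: 7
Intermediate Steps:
Add(1, Mul(3, 2)) = Add(1, 6) = 7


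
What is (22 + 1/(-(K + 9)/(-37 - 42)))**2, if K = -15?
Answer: 2809/36 ≈ 78.028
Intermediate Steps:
(22 + 1/(-(K + 9)/(-37 - 42)))**2 = (22 + 1/(-(-15 + 9)/(-37 - 42)))**2 = (22 + 1/(-(-6)/(-79)))**2 = (22 + 1/(-(-6)*(-1)/79))**2 = (22 + 1/(-1*6/79))**2 = (22 + 1/(-6/79))**2 = (22 - 79/6)**2 = (53/6)**2 = 2809/36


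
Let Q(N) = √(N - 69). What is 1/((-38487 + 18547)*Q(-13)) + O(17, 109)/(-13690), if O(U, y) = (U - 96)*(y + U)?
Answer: 4977/6845 + I*√82/1635080 ≈ 0.7271 + 5.5382e-6*I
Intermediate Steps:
O(U, y) = (-96 + U)*(U + y)
Q(N) = √(-69 + N)
1/((-38487 + 18547)*Q(-13)) + O(17, 109)/(-13690) = 1/((-38487 + 18547)*(√(-69 - 13))) + (17² - 96*17 - 96*109 + 17*109)/(-13690) = 1/((-19940)*(√(-82))) + (289 - 1632 - 10464 + 1853)*(-1/13690) = -(-I*√82/82)/19940 - 9954*(-1/13690) = -(-1)*I*√82/1635080 + 4977/6845 = I*√82/1635080 + 4977/6845 = 4977/6845 + I*√82/1635080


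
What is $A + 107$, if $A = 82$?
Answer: $189$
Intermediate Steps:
$A + 107 = 82 + 107 = 189$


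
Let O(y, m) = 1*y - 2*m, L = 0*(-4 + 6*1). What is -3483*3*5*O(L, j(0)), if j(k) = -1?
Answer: -104490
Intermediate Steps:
L = 0 (L = 0*(-4 + 6) = 0*2 = 0)
O(y, m) = y - 2*m
-3483*3*5*O(L, j(0)) = -3483*3*5*(0 - 2*(-1)) = -52245*(0 + 2) = -52245*2 = -3483*30 = -104490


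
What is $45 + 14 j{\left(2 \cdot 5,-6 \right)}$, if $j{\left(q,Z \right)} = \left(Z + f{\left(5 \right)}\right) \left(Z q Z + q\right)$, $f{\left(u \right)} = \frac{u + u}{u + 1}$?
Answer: $- \frac{67205}{3} \approx -22402.0$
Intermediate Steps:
$f{\left(u \right)} = \frac{2 u}{1 + u}$
$j{\left(q,Z \right)} = \left(\frac{5}{3} + Z\right) \left(q + q Z^{2}\right)$ ($j{\left(q,Z \right)} = \left(Z + 2 \cdot 5 \frac{1}{1 + 5}\right) \left(Z q Z + q\right) = \left(Z + 2 \cdot 5 \cdot \frac{1}{6}\right) \left(q Z^{2} + q\right) = \left(Z + 2 \cdot 5 \cdot \frac{1}{6}\right) \left(q + q Z^{2}\right) = \left(Z + \frac{5}{3}\right) \left(q + q Z^{2}\right) = \left(\frac{5}{3} + Z\right) \left(q + q Z^{2}\right)$)
$45 + 14 j{\left(2 \cdot 5,-6 \right)} = 45 + 14 \frac{2 \cdot 5 \left(5 + 3 \left(-6\right) + 3 \left(-6\right)^{3} + 5 \left(-6\right)^{2}\right)}{3} = 45 + 14 \cdot \frac{1}{3} \cdot 10 \left(5 - 18 + 3 \left(-216\right) + 5 \cdot 36\right) = 45 + 14 \cdot \frac{1}{3} \cdot 10 \left(5 - 18 - 648 + 180\right) = 45 + 14 \cdot \frac{1}{3} \cdot 10 \left(-481\right) = 45 + 14 \left(- \frac{4810}{3}\right) = 45 - \frac{67340}{3} = - \frac{67205}{3}$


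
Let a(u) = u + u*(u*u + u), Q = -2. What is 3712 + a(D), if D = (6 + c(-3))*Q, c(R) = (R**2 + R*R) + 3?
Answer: -150890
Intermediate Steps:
c(R) = 3 + 2*R**2 (c(R) = (R**2 + R**2) + 3 = 2*R**2 + 3 = 3 + 2*R**2)
D = -54 (D = (6 + (3 + 2*(-3)**2))*(-2) = (6 + (3 + 2*9))*(-2) = (6 + (3 + 18))*(-2) = (6 + 21)*(-2) = 27*(-2) = -54)
a(u) = u + u*(u + u**2) (a(u) = u + u*(u**2 + u) = u + u*(u + u**2))
3712 + a(D) = 3712 - 54*(1 - 54 + (-54)**2) = 3712 - 54*(1 - 54 + 2916) = 3712 - 54*2863 = 3712 - 154602 = -150890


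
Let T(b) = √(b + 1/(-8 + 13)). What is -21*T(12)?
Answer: -21*√305/5 ≈ -73.350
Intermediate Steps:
T(b) = √(⅕ + b) (T(b) = √(b + 1/5) = √(b + ⅕) = √(⅕ + b))
-21*T(12) = -21*√(5 + 25*12)/5 = -21*√(5 + 300)/5 = -21*√305/5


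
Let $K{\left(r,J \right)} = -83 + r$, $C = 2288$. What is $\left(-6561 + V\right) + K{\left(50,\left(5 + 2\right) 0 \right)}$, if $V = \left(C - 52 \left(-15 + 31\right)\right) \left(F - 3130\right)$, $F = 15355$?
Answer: $17793006$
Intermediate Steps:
$V = 17799600$ ($V = \left(2288 - 52 \left(-15 + 31\right)\right) \left(15355 - 3130\right) = \left(2288 - 832\right) 12225 = 1456 \cdot 12225 = 17799600$)
$\left(-6561 + V\right) + K{\left(50,\left(5 + 2\right) 0 \right)} = \left(-6561 + 17799600\right) + \left(-83 + 50\right) = 17793039 - 33 = 17793006$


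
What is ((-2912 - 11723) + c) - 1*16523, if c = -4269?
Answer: -35427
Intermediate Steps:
((-2912 - 11723) + c) - 1*16523 = ((-2912 - 11723) - 4269) - 1*16523 = (-14635 - 4269) - 16523 = -18904 - 16523 = -35427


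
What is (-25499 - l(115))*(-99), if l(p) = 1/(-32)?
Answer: 80780733/32 ≈ 2.5244e+6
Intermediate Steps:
l(p) = -1/32
(-25499 - l(115))*(-99) = (-25499 - 1*(-1/32))*(-99) = (-25499 + 1/32)*(-99) = -815967/32*(-99) = 80780733/32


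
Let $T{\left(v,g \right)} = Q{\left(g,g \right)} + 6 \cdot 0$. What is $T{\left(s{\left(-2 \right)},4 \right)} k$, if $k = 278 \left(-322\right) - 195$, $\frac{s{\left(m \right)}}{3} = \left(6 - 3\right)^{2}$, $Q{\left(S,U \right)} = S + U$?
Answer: $-717688$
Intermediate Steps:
$s{\left(m \right)} = 27$ ($s{\left(m \right)} = 3 \left(6 - 3\right)^{2} = 3 \cdot 3^{2} = 3 \cdot 9 = 27$)
$T{\left(v,g \right)} = 2 g$ ($T{\left(v,g \right)} = \left(g + g\right) + 6 \cdot 0 = 2 g + 0 = 2 g$)
$k = -89711$ ($k = -89516 - 195 = -89711$)
$T{\left(s{\left(-2 \right)},4 \right)} k = 2 \cdot 4 \left(-89711\right) = 8 \left(-89711\right) = -717688$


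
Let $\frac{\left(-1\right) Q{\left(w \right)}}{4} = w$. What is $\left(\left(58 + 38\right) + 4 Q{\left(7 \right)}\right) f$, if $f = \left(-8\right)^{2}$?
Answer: $-1024$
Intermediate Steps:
$Q{\left(w \right)} = - 4 w$
$f = 64$
$\left(\left(58 + 38\right) + 4 Q{\left(7 \right)}\right) f = \left(\left(58 + 38\right) + 4 \left(\left(-4\right) 7\right)\right) 64 = \left(96 + 4 \left(-28\right)\right) 64 = \left(96 - 112\right) 64 = \left(-16\right) 64 = -1024$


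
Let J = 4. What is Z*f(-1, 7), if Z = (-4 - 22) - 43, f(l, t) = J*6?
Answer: -1656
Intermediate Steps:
f(l, t) = 24 (f(l, t) = 4*6 = 24)
Z = -69 (Z = -26 - 43 = -69)
Z*f(-1, 7) = -69*24 = -1656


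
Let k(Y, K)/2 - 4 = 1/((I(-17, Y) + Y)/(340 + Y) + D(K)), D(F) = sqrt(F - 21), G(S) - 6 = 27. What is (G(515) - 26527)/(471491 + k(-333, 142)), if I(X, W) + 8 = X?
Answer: -7444814/132491205 ≈ -0.056191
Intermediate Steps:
G(S) = 33 (G(S) = 6 + 27 = 33)
I(X, W) = -8 + X
D(F) = sqrt(-21 + F)
k(Y, K) = 8 + 2/(sqrt(-21 + K) + (-25 + Y)/(340 + Y)) (k(Y, K) = 8 + 2/(((-8 - 17) + Y)/(340 + Y) + sqrt(-21 + K)) = 8 + 2/((-25 + Y)/(340 + Y) + sqrt(-21 + K)) = 8 + 2/(sqrt(-21 + K) + (-25 + Y)/(340 + Y)))
(G(515) - 26527)/(471491 + k(-333, 142)) = (33 - 26527)/(471491 + 2*(240 + 5*(-333) + 1360*sqrt(-21 + 142) + 4*(-333)*sqrt(-21 + 142))/(-25 - 333 + 340*sqrt(-21 + 142) - 333*sqrt(-21 + 142))) = -26494/(471491 + 2*(240 - 1665 + 1360*sqrt(121) + 4*(-333)*sqrt(121))/(-25 - 333 + 340*sqrt(121) - 333*sqrt(121))) = -26494/(471491 + 2*(240 - 1665 + 1360*11 + 4*(-333)*11)/(-25 - 333 + 340*11 - 333*11)) = -26494/(471491 + 2*(240 - 1665 + 14960 - 14652)/(-25 - 333 + 3740 - 3663)) = -26494/(471491 + 2*(-1117)/(-281)) = -26494/(471491 + 2*(-1/281)*(-1117)) = -26494/(471491 + 2234/281) = -26494/132491205/281 = -26494*281/132491205 = -7444814/132491205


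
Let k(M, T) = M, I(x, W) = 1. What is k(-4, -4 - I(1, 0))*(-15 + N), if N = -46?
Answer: 244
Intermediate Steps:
k(-4, -4 - I(1, 0))*(-15 + N) = -4*(-15 - 46) = -4*(-61) = 244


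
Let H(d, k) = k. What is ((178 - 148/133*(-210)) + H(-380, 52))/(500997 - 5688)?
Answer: 8810/9410871 ≈ 0.00093615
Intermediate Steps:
((178 - 148/133*(-210)) + H(-380, 52))/(500997 - 5688) = ((178 - 148/133*(-210)) + 52)/(500997 - 5688) = ((178 - 148*1/133*(-210)) + 52)/495309 = ((178 - 148/133*(-210)) + 52)*(1/495309) = ((178 + 4440/19) + 52)*(1/495309) = (7822/19 + 52)*(1/495309) = (8810/19)*(1/495309) = 8810/9410871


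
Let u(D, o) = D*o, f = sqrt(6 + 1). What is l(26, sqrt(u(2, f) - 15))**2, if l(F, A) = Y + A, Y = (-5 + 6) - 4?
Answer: (3 - I*sqrt(15 - 2*sqrt(7)))**2 ≈ -0.7085 - 18.695*I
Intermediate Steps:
f = sqrt(7) ≈ 2.6458
Y = -3 (Y = 1 - 4 = -3)
l(F, A) = -3 + A
l(26, sqrt(u(2, f) - 15))**2 = (-3 + sqrt(2*sqrt(7) - 15))**2 = (-3 + sqrt(-15 + 2*sqrt(7)))**2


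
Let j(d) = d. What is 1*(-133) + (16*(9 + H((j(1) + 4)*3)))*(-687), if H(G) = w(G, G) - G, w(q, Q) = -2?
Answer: 87803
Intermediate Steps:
H(G) = -2 - G
1*(-133) + (16*(9 + H((j(1) + 4)*3)))*(-687) = 1*(-133) + (16*(9 + (-2 - (1 + 4)*3)))*(-687) = -133 + (16*(9 + (-2 - 5*3)))*(-687) = -133 + (16*(9 + (-2 - 1*15)))*(-687) = -133 + (16*(9 + (-2 - 15)))*(-687) = -133 + (16*(9 - 17))*(-687) = -133 + (16*(-8))*(-687) = -133 - 128*(-687) = -133 + 87936 = 87803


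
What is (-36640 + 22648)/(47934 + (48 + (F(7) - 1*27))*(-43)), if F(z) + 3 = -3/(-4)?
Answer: -18656/62837 ≈ -0.29690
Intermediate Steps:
F(z) = -9/4 (F(z) = -3 - 3/(-4) = -3 - 3*(-¼) = -3 + ¾ = -9/4)
(-36640 + 22648)/(47934 + (48 + (F(7) - 1*27))*(-43)) = (-36640 + 22648)/(47934 + (48 + (-9/4 - 1*27))*(-43)) = -13992/(47934 + (48 + (-9/4 - 27))*(-43)) = -13992/(47934 + (48 - 117/4)*(-43)) = -13992/(47934 + (75/4)*(-43)) = -13992/(47934 - 3225/4) = -13992/188511/4 = -13992*4/188511 = -18656/62837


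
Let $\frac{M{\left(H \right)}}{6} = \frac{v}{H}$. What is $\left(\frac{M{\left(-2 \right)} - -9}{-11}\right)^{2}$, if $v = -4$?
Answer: $\frac{441}{121} \approx 3.6446$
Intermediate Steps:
$M{\left(H \right)} = - \frac{24}{H}$ ($M{\left(H \right)} = 6 \left(- \frac{4}{H}\right) = - \frac{24}{H}$)
$\left(\frac{M{\left(-2 \right)} - -9}{-11}\right)^{2} = \left(\frac{- \frac{24}{-2} - -9}{-11}\right)^{2} = \left(\left(\left(-24\right) \left(- \frac{1}{2}\right) + 9\right) \left(- \frac{1}{11}\right)\right)^{2} = \left(\left(12 + 9\right) \left(- \frac{1}{11}\right)\right)^{2} = \left(21 \left(- \frac{1}{11}\right)\right)^{2} = \left(- \frac{21}{11}\right)^{2} = \frac{441}{121}$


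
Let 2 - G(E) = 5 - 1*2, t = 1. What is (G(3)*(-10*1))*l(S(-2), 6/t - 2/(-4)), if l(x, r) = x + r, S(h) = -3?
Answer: 35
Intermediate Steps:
l(x, r) = r + x
G(E) = -1 (G(E) = 2 - (5 - 1*2) = 2 - (5 - 2) = 2 - 1*3 = 2 - 3 = -1)
(G(3)*(-10*1))*l(S(-2), 6/t - 2/(-4)) = (-(-10))*((6/1 - 2/(-4)) - 3) = (-1*(-10))*((6*1 - 2*(-1/4)) - 3) = 10*((6 + 1/2) - 3) = 10*(13/2 - 3) = 10*(7/2) = 35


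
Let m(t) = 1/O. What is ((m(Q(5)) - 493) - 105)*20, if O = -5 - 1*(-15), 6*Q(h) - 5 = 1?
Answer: -11958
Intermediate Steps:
Q(h) = 1 (Q(h) = 5/6 + (1/6)*1 = 5/6 + 1/6 = 1)
O = 10 (O = -5 + 15 = 10)
m(t) = 1/10
((m(Q(5)) - 493) - 105)*20 = ((1/10 - 493) - 105)*20 = (-4929/10 - 105)*20 = -5979/10*20 = -11958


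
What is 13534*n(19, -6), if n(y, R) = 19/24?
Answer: 128573/12 ≈ 10714.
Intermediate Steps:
n(y, R) = 19/24 (n(y, R) = 19*(1/24) = 19/24)
13534*n(19, -6) = 13534*(19/24) = 128573/12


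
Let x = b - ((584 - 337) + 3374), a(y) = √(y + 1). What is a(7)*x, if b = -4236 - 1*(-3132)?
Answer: -9450*√2 ≈ -13364.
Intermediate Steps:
b = -1104 (b = -4236 + 3132 = -1104)
a(y) = √(1 + y)
x = -4725 (x = -1104 - ((584 - 337) + 3374) = -1104 - (247 + 3374) = -1104 - 1*3621 = -1104 - 3621 = -4725)
a(7)*x = √(1 + 7)*(-4725) = √8*(-4725) = (2*√2)*(-4725) = -9450*√2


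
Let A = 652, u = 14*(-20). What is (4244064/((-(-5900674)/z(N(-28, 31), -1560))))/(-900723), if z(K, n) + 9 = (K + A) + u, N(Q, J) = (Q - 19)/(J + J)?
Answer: -7943119448/27460176067727 ≈ -0.00028926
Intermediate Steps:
N(Q, J) = (-19 + Q)/(2*J) (N(Q, J) = (-19 + Q)/((2*J)) = (-19 + Q)*(1/(2*J)) = (-19 + Q)/(2*J))
u = -280
z(K, n) = 363 + K (z(K, n) = -9 + ((K + 652) - 280) = -9 + ((652 + K) - 280) = -9 + (372 + K) = 363 + K)
(4244064/((-(-5900674)/z(N(-28, 31), -1560))))/(-900723) = (4244064/((-(-5900674)/(363 + (½)*(-19 - 28)/31))))/(-900723) = (4244064/((-(-5900674)/(363 + (½)*(1/31)*(-47)))))*(-1/900723) = (4244064/((-(-5900674)/(363 - 47/62))))*(-1/900723) = (4244064/((-(-5900674)/22459/62)))*(-1/900723) = (4244064/((-(-5900674)*62/22459)))*(-1/900723) = (4244064/((-1*(-365841788/22459))))*(-1/900723) = (4244064/(365841788/22459))*(-1/900723) = (4244064*(22459/365841788))*(-1/900723) = (23829358344/91460447)*(-1/900723) = -7943119448/27460176067727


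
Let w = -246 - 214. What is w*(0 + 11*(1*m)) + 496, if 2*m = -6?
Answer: 15676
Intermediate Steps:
m = -3 (m = (1/2)*(-6) = -3)
w = -460
w*(0 + 11*(1*m)) + 496 = -460*(0 + 11*(1*(-3))) + 496 = -460*(0 + 11*(-3)) + 496 = -460*(0 - 33) + 496 = -460*(-33) + 496 = 15180 + 496 = 15676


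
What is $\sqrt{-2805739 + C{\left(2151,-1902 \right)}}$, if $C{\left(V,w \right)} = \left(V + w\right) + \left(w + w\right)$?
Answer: $i \sqrt{2809294} \approx 1676.1 i$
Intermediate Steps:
$C{\left(V,w \right)} = V + 3 w$ ($C{\left(V,w \right)} = \left(V + w\right) + 2 w = V + 3 w$)
$\sqrt{-2805739 + C{\left(2151,-1902 \right)}} = \sqrt{-2805739 + \left(2151 + 3 \left(-1902\right)\right)} = \sqrt{-2805739 + \left(2151 - 5706\right)} = \sqrt{-2805739 - 3555} = \sqrt{-2809294} = i \sqrt{2809294}$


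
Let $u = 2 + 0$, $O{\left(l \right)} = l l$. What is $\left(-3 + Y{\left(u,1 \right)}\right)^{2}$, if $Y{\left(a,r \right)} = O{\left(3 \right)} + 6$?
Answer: $144$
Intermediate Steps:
$O{\left(l \right)} = l^{2}$
$u = 2$
$Y{\left(a,r \right)} = 15$ ($Y{\left(a,r \right)} = 3^{2} + 6 = 9 + 6 = 15$)
$\left(-3 + Y{\left(u,1 \right)}\right)^{2} = \left(-3 + 15\right)^{2} = 12^{2} = 144$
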